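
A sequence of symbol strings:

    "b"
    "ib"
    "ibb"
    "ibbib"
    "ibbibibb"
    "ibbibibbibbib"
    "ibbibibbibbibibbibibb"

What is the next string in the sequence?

ibbibibbibbibibbibibbibbibibbibbib

Each term (from the third on) is the previous term followed by the one before it: term 3 = ib·b = ibb.
So term 8 is ibbibibbibbibibbibibb·ibbibibbibbib.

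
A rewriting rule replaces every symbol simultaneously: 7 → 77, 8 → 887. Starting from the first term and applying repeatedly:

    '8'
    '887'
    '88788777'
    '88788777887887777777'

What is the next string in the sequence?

Rewriting the 20 symbols of 88788777887887777777 one by one yields 887 887 77 887 887 77 77 77 887 887 77 887 887 77 77 77 77 77 77 77; concatenated:

887887778878877777778878877788788777777777777777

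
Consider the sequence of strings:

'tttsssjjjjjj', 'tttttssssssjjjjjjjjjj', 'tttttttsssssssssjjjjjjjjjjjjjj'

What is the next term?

tttttttttssssssssssssjjjjjjjjjjjjjjjjjj

Each string has the form t^{2n+1} s^{3n} j^{4n+2} (n = 1, 2, …).
Setting n = 4 gives 9, 12, 18 characters in each block.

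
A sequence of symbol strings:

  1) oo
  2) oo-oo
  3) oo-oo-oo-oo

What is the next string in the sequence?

Every step duplicates the string with '-' between the halves.
Doubling oo-oo-oo-oo with '-' between the halves:

oo-oo-oo-oo-oo-oo-oo-oo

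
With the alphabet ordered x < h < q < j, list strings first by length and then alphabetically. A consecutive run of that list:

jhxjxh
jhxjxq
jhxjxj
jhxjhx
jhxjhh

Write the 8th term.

Continuing the enumeration 3 steps past jhxjhh: jhxjhh → jhxjhq → jhxjhj → (answer).

jhxjqx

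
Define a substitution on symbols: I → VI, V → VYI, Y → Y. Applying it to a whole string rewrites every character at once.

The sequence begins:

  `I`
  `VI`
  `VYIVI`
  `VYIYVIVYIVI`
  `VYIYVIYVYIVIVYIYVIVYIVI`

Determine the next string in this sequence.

Replace each of the 23 characters of VYIYVIYVYIVIVYIYVIVYIVI in place — VYI Y VI Y VYI VI Y VYI Y VI VYI VI VYI Y VI Y VYI VI VYI Y VI VYI VI — and concatenate.

VYIYVIYVYIVIYVYIYVIVYIVIVYIYVIYVYIVIVYIYVIVYIVI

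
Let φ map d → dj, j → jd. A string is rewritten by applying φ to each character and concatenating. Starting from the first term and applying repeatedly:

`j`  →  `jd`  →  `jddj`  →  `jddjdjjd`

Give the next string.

jddjdjjddjjdjddj

Apply φ to jddjdjjd symbol by symbol: j→jd, d→dj, d→dj, j→jd, d→dj, j→jd, j→jd, d→dj; joined: jd dj dj jd dj jd jd dj.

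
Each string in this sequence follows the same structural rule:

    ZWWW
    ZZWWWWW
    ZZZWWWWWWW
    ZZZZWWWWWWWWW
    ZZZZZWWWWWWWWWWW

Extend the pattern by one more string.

The n-th term is n Z's then 2n+1 W's (n = 1, 2, …).
For the next term, n = 6, so the run lengths are 6, 13.

ZZZZZZWWWWWWWWWWWWW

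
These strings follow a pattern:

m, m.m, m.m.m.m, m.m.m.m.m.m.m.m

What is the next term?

Every step duplicates the string with '.' between the halves.
Doubling m.m.m.m.m.m.m.m with '.' between the halves:

m.m.m.m.m.m.m.m.m.m.m.m.m.m.m.m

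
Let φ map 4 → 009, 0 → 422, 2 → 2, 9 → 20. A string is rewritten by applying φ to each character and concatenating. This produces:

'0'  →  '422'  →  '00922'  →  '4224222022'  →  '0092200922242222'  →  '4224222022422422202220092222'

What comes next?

Replace each of the 28 characters of 4224222022422422202220092222 in place — 009 2 2 009 2 2 2 422 2 2 009 2 2 009 2 2 2 422 2 2 2 422 422 20 2 2 2 2 — and concatenate.

009220092224222200922009222422222422422202222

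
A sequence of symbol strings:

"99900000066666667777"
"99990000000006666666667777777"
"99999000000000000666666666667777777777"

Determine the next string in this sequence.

99999900000000000000066666666666667777777777777

The n-th term is n+1 9's then 3n 0's then 2n+3 6's then 3n-2 7's, where the shown terms are n = 2, 3, 4.
Setting n = 5 gives 6, 15, 13, 13 characters in each block.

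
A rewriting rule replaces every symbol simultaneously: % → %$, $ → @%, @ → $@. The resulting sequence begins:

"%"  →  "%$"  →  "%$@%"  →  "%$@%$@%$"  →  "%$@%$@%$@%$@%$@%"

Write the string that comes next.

φ(%$@%$@%$@%$@%$@%) expands symbol-by-symbol to %$ @% $@ %$ @% $@ %$ @% $@ %$ @% $@ %$ @% $@ %$; joining the 16 pieces gives the next term.

%$@%$@%$@%$@%$@%$@%$@%$@%$@%$@%$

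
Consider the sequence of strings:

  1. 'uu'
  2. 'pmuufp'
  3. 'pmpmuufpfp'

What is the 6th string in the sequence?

Every step adds pm to the front and fp to the end of the previous string.
From pmpmuufpfp, 3 further steps: pmpmuufpfp → pmpmpmuufpfpfp → pmpmpmpmuufpfpfpfp → (answer).

pmpmpmpmpmuufpfpfpfpfp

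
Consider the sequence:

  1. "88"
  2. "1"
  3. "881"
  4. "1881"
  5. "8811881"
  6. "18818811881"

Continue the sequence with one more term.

881188118818811881

From term 3 onward, concatenate the second-to-last term with the last: 88·1 = 881, 1·881 = 1881, …
Continuing: 8811881 · 18818811881 gives term 7.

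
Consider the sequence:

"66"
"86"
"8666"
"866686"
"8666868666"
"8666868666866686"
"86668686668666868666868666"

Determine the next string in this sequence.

From term 3 onward, concatenate the last term with the second-to-last: 86·66 = 8666, 8666·86 = 866686, …
So term 8 is 86668686668666868666868666·8666868666866686.

866686866686668686668686668666868666866686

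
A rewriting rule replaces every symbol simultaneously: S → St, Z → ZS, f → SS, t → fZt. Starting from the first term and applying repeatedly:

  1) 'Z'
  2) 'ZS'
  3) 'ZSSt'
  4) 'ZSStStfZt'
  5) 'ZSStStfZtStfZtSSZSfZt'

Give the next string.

ZSStStfZtStfZtSSZSfZtStfZtSSZSfZtStStZSStSSZSfZt

Applying the rule to each of the 21 symbols of ZSStStfZtStfZtSSZSfZt gives the pieces ZS St St fZt St fZt SS ZS fZt St fZt SS ZS fZt St St ZS St SS ZS fZt, which concatenate to the answer.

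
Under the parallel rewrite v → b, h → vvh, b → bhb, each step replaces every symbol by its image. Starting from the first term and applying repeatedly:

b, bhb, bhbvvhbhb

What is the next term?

Expanding bhbvvhbhb: b→bhb, h→vvh, b→bhb, v→b, v→b, h→vvh, b→bhb, h→vvh, b→bhb. Concatenated: bhb vvh bhb b b vvh bhb vvh bhb.

bhbvvhbhbbbvvhbhbvvhbhb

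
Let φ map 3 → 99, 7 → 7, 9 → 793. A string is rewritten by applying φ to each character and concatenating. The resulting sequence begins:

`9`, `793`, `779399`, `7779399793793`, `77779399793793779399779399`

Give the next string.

77777939979379377939977939977793997937937779399793793

Replace each of the 26 characters of 77779399793793779399779399 in place — 7 7 7 7 793 99 793 793 7 793 99 7 793 99 7 7 793 99 793 793 7 7 793 99 793 793 — and concatenate.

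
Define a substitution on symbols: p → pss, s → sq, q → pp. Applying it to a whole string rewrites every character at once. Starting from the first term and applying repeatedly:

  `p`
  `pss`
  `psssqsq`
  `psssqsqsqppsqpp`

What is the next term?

Rewriting the 15 symbols of psssqsqsqppsqpp one by one yields pss sq sq sq pp sq pp sq pp pss pss sq pp pss pss; concatenated:

psssqsqsqppsqppsqpppsspsssqpppsspss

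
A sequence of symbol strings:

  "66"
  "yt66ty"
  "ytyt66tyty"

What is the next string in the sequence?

ytytyt66tytyty

Each term wraps the previous one in yt on the left and ty on the right.
One more step from ytyt66tyty gives the answer.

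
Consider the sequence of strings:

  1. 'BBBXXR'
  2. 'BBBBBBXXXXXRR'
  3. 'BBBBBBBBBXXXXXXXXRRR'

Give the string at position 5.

BBBBBBBBBBBBBBBXXXXXXXXXXXXXXRRRRR

The n-th term is 3n B's then 3n-1 X's then n R's (n = 1, 2, …).
At n = 5 the blocks have lengths 15, 14, 5.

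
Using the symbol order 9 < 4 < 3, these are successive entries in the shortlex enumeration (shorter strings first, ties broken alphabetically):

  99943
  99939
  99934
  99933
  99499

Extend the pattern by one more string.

99494

Find the rightmost character of 99499 below 3, bump it to the next letter, and reset everything to its right to 9.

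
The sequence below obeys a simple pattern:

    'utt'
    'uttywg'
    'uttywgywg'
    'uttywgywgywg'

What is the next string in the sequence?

Each term is the previous one with ywg appended.
Applying this once more to uttywgywgywg:

uttywgywgywgywg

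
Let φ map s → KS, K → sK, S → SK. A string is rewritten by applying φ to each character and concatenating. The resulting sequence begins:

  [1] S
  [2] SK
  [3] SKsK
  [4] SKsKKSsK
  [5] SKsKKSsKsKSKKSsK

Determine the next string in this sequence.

SKsKKSsKsKSKKSsKKSsKSKsKsKSKKSsK

Applying the rule to each of the 16 symbols of SKsKKSsKsKSKKSsK gives the pieces SK sK KS sK sK SK KS sK KS sK SK sK sK SK KS sK, which concatenate to the answer.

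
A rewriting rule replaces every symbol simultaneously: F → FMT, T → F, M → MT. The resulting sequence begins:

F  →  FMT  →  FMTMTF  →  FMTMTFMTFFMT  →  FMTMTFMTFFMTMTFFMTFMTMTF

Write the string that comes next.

Rewriting the 24 symbols of FMTMTFMTFFMTMTFFMTFMTMTF one by one yields FMT MT F MT F FMT MT F FMT FMT MT F MT F FMT FMT MT F FMT MT F MT F FMT; concatenated:

FMTMTFMTFFMTMTFFMTFMTMTFMTFFMTFMTMTFFMTMTFMTFFMT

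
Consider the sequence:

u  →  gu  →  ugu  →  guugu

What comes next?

uguguugu

This is a Fibonacci-style word recurrence s(k) = s(k−2)·s(k−1): e.g. u·gu = ugu.
Continuing: ugu · guugu gives term 5.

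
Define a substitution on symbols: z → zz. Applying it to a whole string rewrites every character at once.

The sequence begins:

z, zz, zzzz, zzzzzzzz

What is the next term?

zzzzzzzzzzzzzzzz

Rewriting each symbol of zzzzzzzz: z→zz, z→zz, z→zz, z→zz, z→zz, z→zz, z→zz, z→zz, which concatenates to zz zz zz zz zz zz zz zz.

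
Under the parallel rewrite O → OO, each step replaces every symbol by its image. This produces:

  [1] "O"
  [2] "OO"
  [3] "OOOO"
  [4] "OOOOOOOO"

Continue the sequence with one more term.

Expanding OOOOOOOO: O→OO, O→OO, O→OO, O→OO, O→OO, O→OO, O→OO, O→OO. Concatenated: OO OO OO OO OO OO OO OO.

OOOOOOOOOOOOOOOO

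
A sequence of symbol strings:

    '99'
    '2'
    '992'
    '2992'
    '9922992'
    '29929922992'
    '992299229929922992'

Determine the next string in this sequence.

29929922992992299229929922992

Each term (from the third on) is the two preceding terms concatenated in order: term 3 = 99·2 = 992.
The next term joins 29929922992 and 992299229929922992.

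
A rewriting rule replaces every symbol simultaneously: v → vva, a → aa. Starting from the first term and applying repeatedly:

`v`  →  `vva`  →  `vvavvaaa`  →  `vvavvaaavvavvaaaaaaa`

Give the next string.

Rewriting the 20 symbols of vvavvaaavvavvaaaaaaa one by one yields vva vva aa vva vva aa aa aa vva vva aa vva vva aa aa aa aa aa aa aa; concatenated:

vvavvaaavvavvaaaaaaavvavvaaavvavvaaaaaaaaaaaaaaa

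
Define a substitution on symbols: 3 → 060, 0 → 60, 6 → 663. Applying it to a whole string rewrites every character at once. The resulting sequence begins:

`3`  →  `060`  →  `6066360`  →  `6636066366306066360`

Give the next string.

66366306066360663663060663663060606636066366306066360

Applying the rule to each of the 19 symbols of 6636066366306066360 gives the pieces 663 663 060 663 60 663 663 060 663 663 060 60 663 60 663 663 060 663 60, which concatenate to the answer.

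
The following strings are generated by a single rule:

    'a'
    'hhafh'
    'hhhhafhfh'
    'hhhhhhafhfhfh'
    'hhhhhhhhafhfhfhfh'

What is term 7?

Each term wraps the previous one in hh on the left and fh on the right.
From hhhhhhhhafhfhfhfh, 2 further steps: hhhhhhhhafhfhfhfh → hhhhhhhhhhafhfhfhfhfh → (answer).

hhhhhhhhhhhhafhfhfhfhfhfh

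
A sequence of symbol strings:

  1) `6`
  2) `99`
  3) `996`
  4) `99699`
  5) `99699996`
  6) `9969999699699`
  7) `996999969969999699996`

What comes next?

9969999699699996999969969999699699

From term 3 onward, concatenate the last term with the second-to-last: 99·6 = 996, 996·99 = 99699, …
So term 8 is 996999969969999699996·9969999699699.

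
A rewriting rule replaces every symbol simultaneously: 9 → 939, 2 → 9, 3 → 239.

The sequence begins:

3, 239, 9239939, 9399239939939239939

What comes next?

Replace each of the 19 characters of 9399239939939239939 in place — 939 239 939 939 9 239 939 939 239 939 939 239 939 9 239 939 939 239 939 — and concatenate.

93923993993992399399392399399392399399239939939239939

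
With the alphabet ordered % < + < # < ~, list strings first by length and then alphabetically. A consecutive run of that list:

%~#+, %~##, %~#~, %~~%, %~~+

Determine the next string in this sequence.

Find the rightmost character of %~~+ below ~, bump it to the next letter, and reset everything to its right to %.

%~~#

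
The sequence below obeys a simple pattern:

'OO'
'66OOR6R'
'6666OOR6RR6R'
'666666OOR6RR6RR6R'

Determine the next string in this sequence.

Each term wraps the previous one in 66 on the left and R6R on the right.
So the next term is 66·666666OOR6RR6RR6R·R6R.

66666666OOR6RR6RR6RR6R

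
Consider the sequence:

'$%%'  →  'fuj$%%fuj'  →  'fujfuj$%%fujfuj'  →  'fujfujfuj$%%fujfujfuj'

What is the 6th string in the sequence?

fujfujfujfujfuj$%%fujfujfujfujfuj

s(k+1) = fuj·s(k)·fuj, so each term gains fuj as a prefix and fuj as a suffix.
From fujfujfuj$%%fujfujfuj, 2 further steps: fujfujfuj$%%fujfujfuj → fujfujfujfuj$%%fujfujfujfuj → (answer).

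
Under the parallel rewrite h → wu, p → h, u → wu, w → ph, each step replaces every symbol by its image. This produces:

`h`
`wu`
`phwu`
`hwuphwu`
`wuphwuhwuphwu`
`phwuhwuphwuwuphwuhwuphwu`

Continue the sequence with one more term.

hwuphwuwuphwuhwuphwuphwuhwuphwuwuphwuhwuphwu

Applying the rule to each of the 24 symbols of phwuhwuphwuwuphwuhwuphwu gives the pieces h wu ph wu wu ph wu h wu ph wu ph wu h wu ph wu wu ph wu h wu ph wu, which concatenate to the answer.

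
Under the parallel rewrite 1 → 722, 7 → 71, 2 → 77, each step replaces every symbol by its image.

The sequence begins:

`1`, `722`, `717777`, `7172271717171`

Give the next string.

7172271777771722717227172271722

Replace each of the 13 characters of 7172271717171 in place — 71 722 71 77 77 71 722 71 722 71 722 71 722 — and concatenate.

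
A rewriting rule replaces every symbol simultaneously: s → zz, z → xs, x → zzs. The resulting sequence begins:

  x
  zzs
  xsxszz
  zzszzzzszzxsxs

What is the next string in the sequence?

xsxszzxsxsxsxszzxsxszzszzzzszz

Applying the rule to each of the 14 symbols of zzszzzzszzxsxs gives the pieces xs xs zz xs xs xs xs zz xs xs zzs zz zzs zz, which concatenate to the answer.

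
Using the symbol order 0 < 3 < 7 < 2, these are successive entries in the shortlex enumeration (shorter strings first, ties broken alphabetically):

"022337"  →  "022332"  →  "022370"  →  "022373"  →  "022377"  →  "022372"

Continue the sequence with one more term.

Treat 022372 as a base-4 numeral over the given alphabet and add one, carrying through any trailing 2's.

022320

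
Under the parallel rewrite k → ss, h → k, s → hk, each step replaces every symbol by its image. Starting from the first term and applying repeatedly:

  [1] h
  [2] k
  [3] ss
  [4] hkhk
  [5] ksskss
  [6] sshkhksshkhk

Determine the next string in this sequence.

hkhkkssksshkhkksskss

Rewriting each symbol of sshkhksshkhk: s→hk, s→hk, h→k, k→ss, h→k, k→ss, s→hk, s→hk, h→k, k→ss, h→k, k→ss, which concatenates to hk hk k ss k ss hk hk k ss k ss.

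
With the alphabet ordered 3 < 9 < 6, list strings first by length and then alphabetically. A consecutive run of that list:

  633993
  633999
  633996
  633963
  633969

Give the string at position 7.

633633

Continuing the enumeration 2 steps past 633969: 633969 → 633966 → (answer).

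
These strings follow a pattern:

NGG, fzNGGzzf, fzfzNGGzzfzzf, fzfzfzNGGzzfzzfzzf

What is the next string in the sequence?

s(k+1) = fz·s(k)·zzf, so each term gains fz as a prefix and zzf as a suffix.
Applying this once more to fzfzfzNGGzzfzzfzzf:

fzfzfzfzNGGzzfzzfzzfzzf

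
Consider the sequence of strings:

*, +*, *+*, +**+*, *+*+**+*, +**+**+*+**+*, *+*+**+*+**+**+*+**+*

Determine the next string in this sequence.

From term 3 onward, concatenate the second-to-last term with the last: *·+* = *+*, +*·*+* = +**+*, …
So term 8 is +**+**+*+**+*·*+*+**+*+**+**+*+**+*.

+**+**+*+**+**+*+**+*+**+**+*+**+*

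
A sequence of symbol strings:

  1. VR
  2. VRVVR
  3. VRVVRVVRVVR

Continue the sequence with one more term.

VRVVRVVRVVRVVRVVRVVRVVR

Each string is two copies of the previous one joined by 'V'.
One more doubling of VRVVRVVRVVR gives the answer.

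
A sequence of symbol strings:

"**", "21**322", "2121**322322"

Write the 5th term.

21212121**322322322322

s(k+1) = 21·s(k)·322, so each term gains 21 as a prefix and 322 as a suffix.
From 2121**322322, 2 further steps: 2121**322322 → 212121**322322322 → (answer).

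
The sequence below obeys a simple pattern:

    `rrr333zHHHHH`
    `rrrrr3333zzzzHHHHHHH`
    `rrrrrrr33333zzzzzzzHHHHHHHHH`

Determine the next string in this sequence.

The n-th term is 2n+1 r's then n+2 3's then 3n-2 z's then 2n+3 H's (n = 1, 2, …).
For the next term, n = 4, so the run lengths are 9, 6, 10, 11.

rrrrrrrrr333333zzzzzzzzzzHHHHHHHHHHH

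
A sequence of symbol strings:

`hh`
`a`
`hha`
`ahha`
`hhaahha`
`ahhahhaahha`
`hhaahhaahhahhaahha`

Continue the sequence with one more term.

This is a Fibonacci-style word recurrence s(k) = s(k−2)·s(k−1): e.g. hh·a = hha.
Continuing: ahhahhaahha · hhaahhaahhahhaahha gives term 8.

ahhahhaahhahhaahhaahhahhaahha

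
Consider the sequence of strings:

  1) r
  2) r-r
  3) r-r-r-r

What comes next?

Every step duplicates the string with '-' between the halves.
One more doubling of r-r-r-r gives the answer.

r-r-r-r-r-r-r-r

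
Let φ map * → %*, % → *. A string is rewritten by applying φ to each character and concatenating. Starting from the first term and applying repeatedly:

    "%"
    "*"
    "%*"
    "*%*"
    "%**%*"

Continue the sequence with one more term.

*%*%**%*

Rewriting each symbol of %**%*: %→*, *→%*, *→%*, %→*, *→%*, which concatenates to * %* %* * %*.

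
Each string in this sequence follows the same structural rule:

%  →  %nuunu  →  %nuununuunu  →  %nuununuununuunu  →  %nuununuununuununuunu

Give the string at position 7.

%nuununuununuununuununuununuunu

The strings grow by a fixed suffix nuunu each time.
From %nuununuununuununuunu, 2 further steps: %nuununuununuununuunu → %nuununuununuununuununuunu → (answer).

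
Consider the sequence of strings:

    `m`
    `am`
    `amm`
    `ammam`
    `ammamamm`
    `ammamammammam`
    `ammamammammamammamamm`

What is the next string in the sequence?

ammamammammamammamammammamammammam

This is a Fibonacci-style word recurrence s(k) = s(k−1)·s(k−2): e.g. am·m = amm.
Continuing: ammamammammamammamamm · ammamammammam gives term 8.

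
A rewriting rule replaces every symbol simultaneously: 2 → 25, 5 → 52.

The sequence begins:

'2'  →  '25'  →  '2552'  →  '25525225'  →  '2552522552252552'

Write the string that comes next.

25525225522525525225255225525225

Applying the rule to each of the 16 symbols of 2552522552252552 gives the pieces 25 52 52 25 52 25 25 52 52 25 25 52 25 52 52 25, which concatenate to the answer.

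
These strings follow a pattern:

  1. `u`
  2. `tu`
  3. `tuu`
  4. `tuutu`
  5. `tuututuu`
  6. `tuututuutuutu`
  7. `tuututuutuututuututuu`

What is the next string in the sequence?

tuututuutuututuututuutuututuutuutu

This is a Fibonacci-style word recurrence s(k) = s(k−1)·s(k−2): e.g. tu·u = tuu.
The next term joins tuututuutuututuututuu and tuututuutuutu.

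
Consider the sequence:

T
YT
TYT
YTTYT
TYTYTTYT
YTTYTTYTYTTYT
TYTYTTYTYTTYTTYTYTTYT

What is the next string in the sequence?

From term 3 onward, concatenate the second-to-last term with the last: T·YT = TYT, YT·TYT = YTTYT, …
Continuing: YTTYTTYTYTTYT · TYTYTTYTYTTYTTYTYTTYT gives term 8.

YTTYTTYTYTTYTTYTYTTYTYTTYTTYTYTTYT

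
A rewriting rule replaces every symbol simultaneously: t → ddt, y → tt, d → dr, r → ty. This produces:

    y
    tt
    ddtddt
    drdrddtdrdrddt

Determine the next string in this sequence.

φ(drdrddtdrdrddt) expands symbol-by-symbol to dr ty dr ty dr dr ddt dr ty dr ty dr dr ddt; joining the 14 pieces gives the next term.

drtydrtydrdrddtdrtydrtydrdrddt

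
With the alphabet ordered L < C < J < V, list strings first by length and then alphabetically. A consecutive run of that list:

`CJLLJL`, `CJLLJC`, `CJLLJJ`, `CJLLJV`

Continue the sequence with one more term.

Treat CJLLJV as a base-4 numeral over the given alphabet and add one, carrying through any trailing V's.

CJLLVL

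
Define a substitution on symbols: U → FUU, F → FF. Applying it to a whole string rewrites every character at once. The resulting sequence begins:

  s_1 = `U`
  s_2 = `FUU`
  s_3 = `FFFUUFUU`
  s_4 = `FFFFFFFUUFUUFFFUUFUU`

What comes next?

FFFFFFFFFFFFFFFUUFUUFFFUUFUUFFFFFFFUUFUUFFFUUFUU

Replace each of the 20 characters of FFFFFFFUUFUUFFFUUFUU in place — FF FF FF FF FF FF FF FUU FUU FF FUU FUU FF FF FF FUU FUU FF FUU FUU — and concatenate.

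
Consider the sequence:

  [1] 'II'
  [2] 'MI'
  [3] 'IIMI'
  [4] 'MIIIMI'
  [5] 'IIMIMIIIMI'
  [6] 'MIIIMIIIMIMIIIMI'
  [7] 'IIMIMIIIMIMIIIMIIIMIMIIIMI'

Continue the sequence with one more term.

MIIIMIIIMIMIIIMIIIMIMIIIMIMIIIMIIIMIMIIIMI

From term 3 onward, concatenate the second-to-last term with the last: II·MI = IIMI, MI·IIMI = MIIIMI, …
The next term joins MIIIMIIIMIMIIIMI and IIMIMIIIMIMIIIMIIIMIMIIIMI.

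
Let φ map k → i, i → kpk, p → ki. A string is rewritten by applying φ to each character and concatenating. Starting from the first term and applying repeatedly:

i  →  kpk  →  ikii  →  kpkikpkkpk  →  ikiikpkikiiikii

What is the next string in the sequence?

Rewriting the 15 symbols of ikiikpkikiiikii one by one yields kpk i kpk kpk i ki i kpk i kpk kpk kpk i kpk kpk; concatenated:

kpkikpkkpkikiikpkikpkkpkkpkikpkkpk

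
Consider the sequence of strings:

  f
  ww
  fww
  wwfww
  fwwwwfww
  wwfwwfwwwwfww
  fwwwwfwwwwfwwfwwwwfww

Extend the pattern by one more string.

From term 3 onward, concatenate the second-to-last term with the last: f·ww = fww, ww·fww = wwfww, …
So term 8 is wwfwwfwwwwfww·fwwwwfwwwwfwwfwwwwfww.

wwfwwfwwwwfwwfwwwwfwwwwfwwfwwwwfww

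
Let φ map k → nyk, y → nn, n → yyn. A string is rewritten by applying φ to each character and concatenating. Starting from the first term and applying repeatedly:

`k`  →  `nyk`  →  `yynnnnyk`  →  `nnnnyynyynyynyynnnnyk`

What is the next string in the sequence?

Rewriting the 21 symbols of nnnnyynyynyynyynnnnyk one by one yields yyn yyn yyn yyn nn nn yyn nn nn yyn nn nn yyn nn nn yyn yyn yyn yyn nn nyk; concatenated:

yynyynyynyynnnnnyynnnnnyynnnnnyynnnnnyynyynyynyynnnnyk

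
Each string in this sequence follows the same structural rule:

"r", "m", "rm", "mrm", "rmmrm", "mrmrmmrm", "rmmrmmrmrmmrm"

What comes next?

From term 3 onward, concatenate the second-to-last term with the last: r·m = rm, m·rm = mrm, …
The next term joins mrmrmmrm and rmmrmmrmrmmrm.

mrmrmmrmrmmrmmrmrmmrm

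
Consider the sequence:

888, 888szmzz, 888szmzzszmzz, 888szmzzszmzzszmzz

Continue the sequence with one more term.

888szmzzszmzzszmzzszmzz

Every step adds szmzz to the end: s(k+1) = s(k)·szmzz.
So the next term is 888szmzzszmzzszmzz·szmzz.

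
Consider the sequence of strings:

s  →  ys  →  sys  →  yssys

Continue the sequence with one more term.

sysyssys

Each term (from the third on) is the two preceding terms concatenated in order: term 3 = s·ys = sys.
So term 5 is sys·yssys.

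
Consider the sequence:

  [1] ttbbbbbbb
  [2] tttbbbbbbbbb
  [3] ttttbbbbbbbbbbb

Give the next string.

The n-th term is n-1 t's then 2n+1 b's, where the shown terms are n = 3, 4, 5.
For the next term, n = 6, so the run lengths are 5, 13.

tttttbbbbbbbbbbbbb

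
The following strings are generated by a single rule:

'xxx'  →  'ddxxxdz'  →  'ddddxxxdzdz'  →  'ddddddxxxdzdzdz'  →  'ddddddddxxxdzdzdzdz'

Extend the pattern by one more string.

Each term wraps the previous one in dd on the left and dz on the right.
Applying this once more to ddddddddxxxdzdzdzdz:

ddddddddddxxxdzdzdzdzdz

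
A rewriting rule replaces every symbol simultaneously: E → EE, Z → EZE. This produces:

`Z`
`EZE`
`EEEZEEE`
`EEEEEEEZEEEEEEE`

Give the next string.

Rewriting the 15 symbols of EEEEEEEZEEEEEEE one by one yields EE EE EE EE EE EE EE EZE EE EE EE EE EE EE EE; concatenated:

EEEEEEEEEEEEEEEZEEEEEEEEEEEEEEE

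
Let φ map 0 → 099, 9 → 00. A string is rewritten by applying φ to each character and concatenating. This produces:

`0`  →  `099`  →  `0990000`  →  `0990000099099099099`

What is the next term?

Rewriting the 19 symbols of 0990000099099099099 one by one yields 099 00 00 099 099 099 099 099 00 00 099 00 00 099 00 00 099 00 00; concatenated:

09900000990990990990990000099000009900000990000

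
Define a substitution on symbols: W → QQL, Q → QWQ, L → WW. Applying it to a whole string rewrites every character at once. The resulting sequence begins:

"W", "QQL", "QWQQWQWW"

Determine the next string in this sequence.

Expanding QWQQWQWW: Q→QWQ, W→QQL, Q→QWQ, Q→QWQ, W→QQL, Q→QWQ, W→QQL, W→QQL. Concatenated: QWQ QQL QWQ QWQ QQL QWQ QQL QQL.

QWQQQLQWQQWQQQLQWQQQLQQL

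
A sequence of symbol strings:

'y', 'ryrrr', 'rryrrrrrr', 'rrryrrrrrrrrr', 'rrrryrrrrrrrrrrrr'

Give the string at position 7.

Every step adds r to the front and rrr to the end of the previous string.
From rrrryrrrrrrrrrrrr, 2 further steps: rrrryrrrrrrrrrrrr → rrrrryrrrrrrrrrrrrrrr → (answer).

rrrrrryrrrrrrrrrrrrrrrrrr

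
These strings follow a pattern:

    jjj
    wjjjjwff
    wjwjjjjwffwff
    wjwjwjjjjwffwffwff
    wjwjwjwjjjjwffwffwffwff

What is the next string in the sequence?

Every step adds wj to the front and wff to the end of the previous string.
One more step from wjwjwjwjjjjwffwffwffwff gives the answer.

wjwjwjwjwjjjjwffwffwffwffwff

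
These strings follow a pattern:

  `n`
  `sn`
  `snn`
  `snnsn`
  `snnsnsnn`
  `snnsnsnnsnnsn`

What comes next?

snnsnsnnsnnsnsnnsnsnn

Each term (from the third on) is the previous term followed by the one before it: term 3 = sn·n = snn.
The next term joins snnsnsnnsnnsn and snnsnsnn.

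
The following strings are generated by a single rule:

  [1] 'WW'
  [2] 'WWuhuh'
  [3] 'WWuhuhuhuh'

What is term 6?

WWuhuhuhuhuhuhuhuhuhuh

Every step adds uhuh to the end: s(k+1) = s(k)·uhuh.
From WWuhuhuhuh, 3 further steps: WWuhuhuhuh → WWuhuhuhuhuhuh → WWuhuhuhuhuhuhuhuh → (answer).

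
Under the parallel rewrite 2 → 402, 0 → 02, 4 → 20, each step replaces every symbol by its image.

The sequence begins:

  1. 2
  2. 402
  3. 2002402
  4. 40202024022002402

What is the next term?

20024020240202402200240240202024022002402

Replace each of the 17 characters of 40202024022002402 in place — 20 02 402 02 402 02 402 20 02 402 402 02 02 402 20 02 402 — and concatenate.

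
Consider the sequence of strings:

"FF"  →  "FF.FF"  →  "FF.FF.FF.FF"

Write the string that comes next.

FF.FF.FF.FF.FF.FF.FF.FF

Every step duplicates the string with '.' between the halves.
One more doubling of FF.FF.FF.FF gives the answer.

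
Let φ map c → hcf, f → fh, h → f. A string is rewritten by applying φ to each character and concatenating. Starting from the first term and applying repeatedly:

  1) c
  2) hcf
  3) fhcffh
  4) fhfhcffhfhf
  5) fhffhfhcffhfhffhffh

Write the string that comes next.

Rewriting the 19 symbols of fhffhfhcffhfhffhffh one by one yields fh f fh fh f fh f hcf fh fh f fh f fh fh f fh fh f; concatenated:

fhffhfhffhfhcffhfhffhffhfhffhfhf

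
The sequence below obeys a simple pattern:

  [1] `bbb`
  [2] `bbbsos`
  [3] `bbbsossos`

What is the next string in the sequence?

bbbsossossos

Each term is the previous one with sos appended.
So the next term is bbbsossos·sos.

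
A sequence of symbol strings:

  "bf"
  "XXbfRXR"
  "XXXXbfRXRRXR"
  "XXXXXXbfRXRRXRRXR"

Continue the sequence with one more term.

XXXXXXXXbfRXRRXRRXRRXR

s(k+1) = XX·s(k)·RXR, so each term gains XX as a prefix and RXR as a suffix.
So the next term is XX·XXXXXXbfRXRRXRRXR·RXR.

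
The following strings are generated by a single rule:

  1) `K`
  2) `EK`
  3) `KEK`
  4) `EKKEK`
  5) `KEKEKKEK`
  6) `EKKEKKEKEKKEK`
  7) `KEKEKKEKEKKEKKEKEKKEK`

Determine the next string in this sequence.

EKKEKKEKEKKEKKEKEKKEKEKKEKKEKEKKEK

This is a Fibonacci-style word recurrence s(k) = s(k−2)·s(k−1): e.g. K·EK = KEK.
So term 8 is EKKEKKEKEKKEK·KEKEKKEKEKKEKKEKEKKEK.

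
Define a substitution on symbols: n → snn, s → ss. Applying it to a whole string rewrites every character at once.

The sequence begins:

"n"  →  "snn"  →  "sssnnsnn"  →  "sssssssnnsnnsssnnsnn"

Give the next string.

Applying the rule to each of the 20 symbols of sssssssnnsnnsssnnsnn gives the pieces ss ss ss ss ss ss ss snn snn ss snn snn ss ss ss snn snn ss snn snn, which concatenate to the answer.

sssssssssssssssnnsnnsssnnsnnsssssssnnsnnsssnnsnn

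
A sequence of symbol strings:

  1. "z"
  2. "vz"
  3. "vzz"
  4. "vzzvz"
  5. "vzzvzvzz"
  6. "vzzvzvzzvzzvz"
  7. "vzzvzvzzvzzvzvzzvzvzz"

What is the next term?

vzzvzvzzvzzvzvzzvzvzzvzzvzvzzvzzvz

Each term (from the third on) is the previous term followed by the one before it: term 3 = vz·z = vzz.
So term 8 is vzzvzvzzvzzvzvzzvzvzz·vzzvzvzzvzzvz.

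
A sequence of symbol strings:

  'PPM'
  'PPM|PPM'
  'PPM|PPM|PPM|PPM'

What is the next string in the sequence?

PPM|PPM|PPM|PPM|PPM|PPM|PPM|PPM

Each string is two copies of the previous one joined by '|'.
So the next term is two copies of PPM|PPM|PPM|PPM with '|' between the halves.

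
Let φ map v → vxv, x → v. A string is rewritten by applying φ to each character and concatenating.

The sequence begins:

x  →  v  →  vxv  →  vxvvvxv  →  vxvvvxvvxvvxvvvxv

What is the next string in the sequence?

φ(vxvvvxvvxvvxvvvxv) expands symbol-by-symbol to vxv v vxv vxv vxv v vxv vxv v vxv vxv v vxv vxv vxv v vxv; joining the 17 pieces gives the next term.

vxvvvxvvxvvxvvvxvvxvvvxvvxvvvxvvxvvxvvvxv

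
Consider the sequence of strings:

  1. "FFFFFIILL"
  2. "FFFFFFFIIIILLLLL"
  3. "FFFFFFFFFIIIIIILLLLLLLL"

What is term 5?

FFFFFFFFFFFFFIIIIIIIIIILLLLLLLLLLLLLL

Reading off run lengths: F runs 5, 7, 9; I runs 2, 4, 6; L runs 2, 5, 8 — each is linear in n (n = 1, 2, …).
For term 5, n = 5, so the run lengths are 13, 10, 14.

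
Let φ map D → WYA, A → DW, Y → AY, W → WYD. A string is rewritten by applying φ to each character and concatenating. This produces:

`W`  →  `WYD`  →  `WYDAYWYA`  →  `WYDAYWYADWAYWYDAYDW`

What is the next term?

WYDAYWYADWAYWYDAYDWWYAWYDDWAYWYDAYWYADWAYWYAWYD

Applying the rule to each of the 19 symbols of WYDAYWYADWAYWYDAYDW gives the pieces WYD AY WYA DW AY WYD AY DW WYA WYD DW AY WYD AY WYA DW AY WYA WYD, which concatenate to the answer.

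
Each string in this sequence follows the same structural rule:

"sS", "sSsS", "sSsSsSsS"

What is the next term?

sSsSsSsSsSsSsSsS

s(k+1) = s(k)·s(k) — each term doubles the last.
One more doubling of sSsSsSsS gives the answer.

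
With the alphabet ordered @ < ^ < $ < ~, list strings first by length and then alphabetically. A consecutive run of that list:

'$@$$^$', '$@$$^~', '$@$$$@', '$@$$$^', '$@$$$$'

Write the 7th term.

$@$$~@

Continuing the enumeration 2 steps past $@$$$$: $@$$$$ → $@$$$~ → (answer).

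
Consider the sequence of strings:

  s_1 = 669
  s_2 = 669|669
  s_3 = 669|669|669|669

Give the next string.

Every step duplicates the string with '|' between the halves.
So the next term is two copies of 669|669|669|669 with '|' between the halves.

669|669|669|669|669|669|669|669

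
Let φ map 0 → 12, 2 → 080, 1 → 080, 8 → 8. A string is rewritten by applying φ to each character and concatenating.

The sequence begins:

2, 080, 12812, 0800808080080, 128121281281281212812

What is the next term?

08008080800800800808080080808008080800800800808080080

φ(128121281281281212812) expands symbol-by-symbol to 080 080 8 080 080 080 080 8 080 080 8 080 080 8 080 080 080 080 8 080 080; joining the 21 pieces gives the next term.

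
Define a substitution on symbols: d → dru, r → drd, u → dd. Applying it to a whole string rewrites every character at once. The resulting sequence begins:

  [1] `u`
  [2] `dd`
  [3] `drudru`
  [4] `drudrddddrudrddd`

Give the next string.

drudrddddrudrddrudrudrudrudrddddrudrddrudrudru

φ(drudrddddrudrddd) expands symbol-by-symbol to dru drd dd dru drd dru dru dru dru drd dd dru drd dru dru dru; joining the 16 pieces gives the next term.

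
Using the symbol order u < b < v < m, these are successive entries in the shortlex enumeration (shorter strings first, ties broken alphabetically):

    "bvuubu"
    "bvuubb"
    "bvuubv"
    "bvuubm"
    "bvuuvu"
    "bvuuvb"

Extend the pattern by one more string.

Treat bvuuvb as a base-4 numeral over the given alphabet and add one, carrying through any trailing m's.

bvuuvv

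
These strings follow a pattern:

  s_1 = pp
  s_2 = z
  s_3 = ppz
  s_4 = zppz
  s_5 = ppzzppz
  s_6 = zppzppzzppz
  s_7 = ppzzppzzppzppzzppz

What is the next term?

This is a Fibonacci-style word recurrence s(k) = s(k−2)·s(k−1): e.g. pp·z = ppz.
So term 8 is zppzppzzppz·ppzzppzzppzppzzppz.

zppzppzzppzppzzppzzppzppzzppz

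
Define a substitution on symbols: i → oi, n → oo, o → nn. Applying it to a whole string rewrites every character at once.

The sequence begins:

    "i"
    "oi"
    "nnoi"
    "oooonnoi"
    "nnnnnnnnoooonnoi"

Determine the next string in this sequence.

oooooooooooooooonnnnnnnnoooonnoi

Applying the rule to each of the 16 symbols of nnnnnnnnoooonnoi gives the pieces oo oo oo oo oo oo oo oo nn nn nn nn oo oo nn oi, which concatenate to the answer.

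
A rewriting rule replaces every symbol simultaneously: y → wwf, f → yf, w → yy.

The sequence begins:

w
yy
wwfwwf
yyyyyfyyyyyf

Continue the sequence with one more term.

wwfwwfwwfwwfwwfyfwwfwwfwwfwwfwwfyf

Rewriting each symbol of yyyyyfyyyyyf: y→wwf, y→wwf, y→wwf, y→wwf, y→wwf, f→yf, y→wwf, y→wwf, y→wwf, y→wwf, y→wwf, f→yf, which concatenates to wwf wwf wwf wwf wwf yf wwf wwf wwf wwf wwf yf.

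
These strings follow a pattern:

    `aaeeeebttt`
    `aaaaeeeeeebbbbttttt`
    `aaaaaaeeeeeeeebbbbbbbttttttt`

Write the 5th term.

aaaaaaaaaaeeeeeeeeeeeebbbbbbbbbbbbbttttttttttt

Reading off run lengths: a runs 2, 4, 6; e runs 4, 6, 8; b runs 1, 4, 7; t runs 3, 5, 7 — each is linear in n (n = 1, 2, …).
At n = 5 the blocks have lengths 10, 12, 13, 11.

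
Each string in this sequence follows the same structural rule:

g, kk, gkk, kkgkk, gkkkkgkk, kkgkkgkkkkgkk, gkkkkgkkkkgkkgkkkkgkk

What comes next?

From term 3 onward, concatenate the second-to-last term with the last: g·kk = gkk, kk·gkk = kkgkk, …
Continuing: kkgkkgkkkkgkk · gkkkkgkkkkgkkgkkkkgkk gives term 8.

kkgkkgkkkkgkkgkkkkgkkkkgkkgkkkkgkk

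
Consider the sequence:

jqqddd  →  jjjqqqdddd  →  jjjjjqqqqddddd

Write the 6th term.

Reading off run lengths: j runs 1, 3, 5; q runs 2, 3, 4; d runs 3, 4, 5 — each is linear in n (n = 1, 2, …).
At n = 6 the blocks have lengths 11, 7, 8.

jjjjjjjjjjjqqqqqqqdddddddd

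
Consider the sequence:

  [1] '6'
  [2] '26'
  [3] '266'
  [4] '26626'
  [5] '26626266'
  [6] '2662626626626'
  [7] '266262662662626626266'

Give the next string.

2662626626626266262662662626626626

From term 3 onward, concatenate the last term with the second-to-last: 26·6 = 266, 266·26 = 26626, …
The next term joins 266262662662626626266 and 2662626626626.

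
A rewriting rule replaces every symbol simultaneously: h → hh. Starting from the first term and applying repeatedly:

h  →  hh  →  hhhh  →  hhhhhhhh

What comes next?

hhhhhhhhhhhhhhhh

Rewriting each symbol of hhhhhhhh: h→hh, h→hh, h→hh, h→hh, h→hh, h→hh, h→hh, h→hh, which concatenates to hh hh hh hh hh hh hh hh.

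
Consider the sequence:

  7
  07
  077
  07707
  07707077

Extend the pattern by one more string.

0770707707707

This is a Fibonacci-style word recurrence s(k) = s(k−1)·s(k−2): e.g. 07·7 = 077.
The next term joins 07707077 and 07707.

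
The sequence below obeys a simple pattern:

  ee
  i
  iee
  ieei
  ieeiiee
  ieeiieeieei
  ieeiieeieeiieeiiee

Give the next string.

ieeiieeieeiieeiieeieeiieeieei

From term 3 onward, concatenate the last term with the second-to-last: i·ee = iee, iee·i = ieei, …
The next term joins ieeiieeieeiieeiiee and ieeiieeieei.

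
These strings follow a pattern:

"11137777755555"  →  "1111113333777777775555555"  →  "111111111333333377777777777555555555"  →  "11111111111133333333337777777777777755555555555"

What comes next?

1111111111111113333333333333777777777777777775555555555555

Reading off run lengths: 1 runs 3, 6, 9, 12; 3 runs 1, 4, 7, 10; 7 runs 5, 8, 11, 14; 5 runs 5, 7, 9, 11 — each is linear in n (n = 1, 2, …).
For the next term, n = 5, so the run lengths are 15, 13, 17, 13.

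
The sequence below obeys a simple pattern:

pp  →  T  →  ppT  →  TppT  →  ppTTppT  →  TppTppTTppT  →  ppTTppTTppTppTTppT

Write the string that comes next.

From term 3 onward, concatenate the second-to-last term with the last: pp·T = ppT, T·ppT = TppT, …
So term 8 is TppTppTTppT·ppTTppTTppTppTTppT.

TppTppTTppTppTTppTTppTppTTppT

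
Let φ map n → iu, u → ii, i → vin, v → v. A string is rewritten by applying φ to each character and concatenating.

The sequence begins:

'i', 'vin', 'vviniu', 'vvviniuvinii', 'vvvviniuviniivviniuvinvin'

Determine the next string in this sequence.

vvvvviniuviniivviniuvinvinvvviniuviniivviniuvviniu

Applying the rule to each of the 25 symbols of vvvviniuviniivviniuvinvin gives the pieces v v v v vin iu vin ii v vin iu vin vin v v vin iu vin ii v vin iu v vin iu, which concatenate to the answer.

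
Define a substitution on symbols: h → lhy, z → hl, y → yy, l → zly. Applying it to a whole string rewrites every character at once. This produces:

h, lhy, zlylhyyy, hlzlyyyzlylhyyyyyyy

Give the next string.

φ(hlzlyyyzlylhyyyyyyy) expands symbol-by-symbol to lhy zly hl zly yy yy yy hl zly yy zly lhy yy yy yy yy yy yy yy; joining the 19 pieces gives the next term.

lhyzlyhlzlyyyyyyyhlzlyyyzlylhyyyyyyyyyyyyyyy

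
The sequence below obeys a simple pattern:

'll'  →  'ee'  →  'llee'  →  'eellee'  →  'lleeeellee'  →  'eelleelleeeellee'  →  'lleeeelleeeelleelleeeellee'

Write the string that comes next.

From term 3 onward, concatenate the second-to-last term with the last: ll·ee = llee, ee·llee = eellee, …
So term 8 is eelleelleeeellee·lleeeelleeeelleelleeeellee.

eelleelleeeelleelleeeelleeeelleelleeeellee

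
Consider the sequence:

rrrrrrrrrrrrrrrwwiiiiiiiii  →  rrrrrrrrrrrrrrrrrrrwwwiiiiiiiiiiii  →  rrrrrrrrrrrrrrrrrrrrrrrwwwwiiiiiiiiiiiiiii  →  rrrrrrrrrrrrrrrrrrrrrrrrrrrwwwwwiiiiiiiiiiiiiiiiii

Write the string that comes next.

Reading off run lengths: r runs 15, 19, 23, 27; w runs 2, 3, 4, 5; i runs 9, 12, 15, 18 — each is linear in n, where the shown terms are n = 3, 4, 5, 6.
Setting n = 7 gives 31, 6, 21 characters in each block.

rrrrrrrrrrrrrrrrrrrrrrrrrrrrrrrwwwwwwiiiiiiiiiiiiiiiiiiiii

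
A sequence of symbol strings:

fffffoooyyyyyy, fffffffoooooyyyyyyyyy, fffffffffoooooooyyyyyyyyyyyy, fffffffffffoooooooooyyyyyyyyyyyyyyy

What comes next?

fffffffffffffoooooooooooyyyyyyyyyyyyyyyyyy

Reading off run lengths: f runs 5, 7, 9, 11; o runs 3, 5, 7, 9; y runs 6, 9, 12, 15 — each is linear in n (n = 1, 2, …).
Setting n = 5 gives 13, 11, 18 characters in each block.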